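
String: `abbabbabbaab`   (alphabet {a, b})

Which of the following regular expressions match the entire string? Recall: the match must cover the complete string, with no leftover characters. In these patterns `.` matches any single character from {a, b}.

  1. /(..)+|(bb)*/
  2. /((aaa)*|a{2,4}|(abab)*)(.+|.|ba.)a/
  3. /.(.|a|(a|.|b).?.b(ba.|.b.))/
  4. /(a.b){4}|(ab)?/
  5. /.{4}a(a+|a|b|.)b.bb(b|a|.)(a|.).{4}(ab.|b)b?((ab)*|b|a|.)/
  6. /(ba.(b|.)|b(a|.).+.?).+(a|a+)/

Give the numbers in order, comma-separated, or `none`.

1 → match
2 → no match — must end with `a`
3 → no match
4 → match
5 → no match
6 → no match — must end with `a`

1, 4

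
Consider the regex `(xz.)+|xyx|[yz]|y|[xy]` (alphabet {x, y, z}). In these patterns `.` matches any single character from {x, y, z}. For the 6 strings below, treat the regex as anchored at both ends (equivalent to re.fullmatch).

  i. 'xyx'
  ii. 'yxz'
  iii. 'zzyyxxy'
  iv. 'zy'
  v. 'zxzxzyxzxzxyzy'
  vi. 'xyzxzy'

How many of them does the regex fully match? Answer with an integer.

i → match
ii → no match
iii → no match
iv → no match
v → no match
vi → no match
Total matched: 1

1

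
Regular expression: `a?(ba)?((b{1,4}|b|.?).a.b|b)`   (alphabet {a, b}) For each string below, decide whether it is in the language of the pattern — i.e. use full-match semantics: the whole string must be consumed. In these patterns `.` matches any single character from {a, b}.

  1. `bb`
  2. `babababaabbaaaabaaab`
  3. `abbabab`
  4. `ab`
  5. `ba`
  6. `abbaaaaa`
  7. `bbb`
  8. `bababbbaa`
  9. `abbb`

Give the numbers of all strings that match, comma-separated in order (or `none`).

1. `bb` → no match
2 → no match
3. `abbabab` → no match
4. `ab` → match
5. `ba` → no match — must end with `b`
6. `abbaaaaa` → no match — must end with `b`
7. `bbb` → no match
8. `bababbbaa` → no match — must end with `b`
9. `abbb` → no match

4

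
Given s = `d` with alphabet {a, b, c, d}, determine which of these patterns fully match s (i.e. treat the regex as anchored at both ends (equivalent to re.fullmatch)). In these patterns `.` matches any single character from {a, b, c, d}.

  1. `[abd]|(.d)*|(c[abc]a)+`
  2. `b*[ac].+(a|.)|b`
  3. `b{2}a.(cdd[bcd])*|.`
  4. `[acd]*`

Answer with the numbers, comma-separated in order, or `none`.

1 → match
2 → no match
3 → match
4 → match

1, 3, 4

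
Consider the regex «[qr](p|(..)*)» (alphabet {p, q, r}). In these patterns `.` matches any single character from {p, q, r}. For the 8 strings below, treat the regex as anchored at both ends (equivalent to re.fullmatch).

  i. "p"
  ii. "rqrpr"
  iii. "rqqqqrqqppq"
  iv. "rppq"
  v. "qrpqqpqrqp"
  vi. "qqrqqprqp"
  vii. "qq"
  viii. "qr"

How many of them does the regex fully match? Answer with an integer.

i → no match
ii → match
iii → match
iv → no match
v → no match
vi → match
vii → no match
viii → no match
Total matched: 3

3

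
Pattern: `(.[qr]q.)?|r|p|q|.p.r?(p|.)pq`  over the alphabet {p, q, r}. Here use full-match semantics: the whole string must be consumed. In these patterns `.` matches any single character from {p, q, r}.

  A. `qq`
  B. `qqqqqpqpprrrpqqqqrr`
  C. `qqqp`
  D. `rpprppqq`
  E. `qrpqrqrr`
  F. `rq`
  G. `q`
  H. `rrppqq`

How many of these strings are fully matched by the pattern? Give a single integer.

A → no match
B → no match
C → match
D → no match
E → no match
F → no match
G → match
H → no match
Total matched: 2

2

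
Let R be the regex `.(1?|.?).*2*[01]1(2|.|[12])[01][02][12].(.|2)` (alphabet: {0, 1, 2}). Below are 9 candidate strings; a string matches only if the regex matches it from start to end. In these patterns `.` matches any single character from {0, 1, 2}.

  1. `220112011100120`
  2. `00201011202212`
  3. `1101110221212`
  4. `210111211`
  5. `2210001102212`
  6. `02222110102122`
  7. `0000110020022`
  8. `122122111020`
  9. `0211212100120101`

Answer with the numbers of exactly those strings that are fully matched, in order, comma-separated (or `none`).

1 → match
2 → match
3 → no match
4 → no match
5 → match
6 → no match
7 → no match
8 → no match
9 → no match

1, 2, 5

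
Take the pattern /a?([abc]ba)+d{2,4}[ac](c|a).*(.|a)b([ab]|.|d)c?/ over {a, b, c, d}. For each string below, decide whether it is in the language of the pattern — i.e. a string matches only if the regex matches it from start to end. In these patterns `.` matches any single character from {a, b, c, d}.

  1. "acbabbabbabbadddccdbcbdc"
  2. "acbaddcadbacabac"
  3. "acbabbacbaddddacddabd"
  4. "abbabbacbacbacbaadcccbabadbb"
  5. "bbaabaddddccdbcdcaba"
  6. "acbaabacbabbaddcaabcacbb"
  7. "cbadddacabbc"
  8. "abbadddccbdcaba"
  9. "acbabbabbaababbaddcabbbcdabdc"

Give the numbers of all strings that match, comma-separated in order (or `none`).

1 → match
2 → match
3 → match
4 → no match
5 → match
6 → match
7 → match
8 → match
9 → match

1, 2, 3, 5, 6, 7, 8, 9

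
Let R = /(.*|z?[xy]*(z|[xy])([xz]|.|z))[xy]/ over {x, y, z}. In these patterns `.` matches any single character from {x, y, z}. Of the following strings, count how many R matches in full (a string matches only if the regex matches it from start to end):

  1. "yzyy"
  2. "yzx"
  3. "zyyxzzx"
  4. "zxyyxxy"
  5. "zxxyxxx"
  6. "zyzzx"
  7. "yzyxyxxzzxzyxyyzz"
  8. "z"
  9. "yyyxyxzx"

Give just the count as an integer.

1 → match
2 → match
3 → match
4 → match
5 → match
6 → match
7 → no match
8 → no match
9 → match
Total matched: 7

7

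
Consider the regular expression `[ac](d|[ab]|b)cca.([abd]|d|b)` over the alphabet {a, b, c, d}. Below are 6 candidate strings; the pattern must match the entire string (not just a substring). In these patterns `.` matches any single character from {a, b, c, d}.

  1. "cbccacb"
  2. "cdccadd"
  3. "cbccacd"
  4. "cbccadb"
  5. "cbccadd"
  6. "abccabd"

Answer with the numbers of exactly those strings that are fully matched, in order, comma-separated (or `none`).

1, 2, 3, 4, 5, 6

1 → match
2 → match
3 → match
4 → match
5 → match
6 → match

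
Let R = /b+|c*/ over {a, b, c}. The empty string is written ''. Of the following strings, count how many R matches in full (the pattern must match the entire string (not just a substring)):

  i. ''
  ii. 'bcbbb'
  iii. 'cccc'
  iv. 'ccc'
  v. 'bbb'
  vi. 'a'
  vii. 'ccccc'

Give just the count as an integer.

5

i → match
ii → no match
iii → match
iv → match
v → match
vi → no match
vii → match
Total matched: 5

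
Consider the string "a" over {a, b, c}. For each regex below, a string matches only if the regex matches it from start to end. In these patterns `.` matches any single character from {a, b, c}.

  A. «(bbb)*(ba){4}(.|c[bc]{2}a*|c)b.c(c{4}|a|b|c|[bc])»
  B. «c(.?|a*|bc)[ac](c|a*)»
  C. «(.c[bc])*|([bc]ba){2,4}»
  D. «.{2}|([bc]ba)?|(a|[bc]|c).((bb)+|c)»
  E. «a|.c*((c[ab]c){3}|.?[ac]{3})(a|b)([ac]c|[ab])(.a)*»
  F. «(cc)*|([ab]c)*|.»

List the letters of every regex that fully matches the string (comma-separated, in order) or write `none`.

A → no match
B → no match — must start with "c"
C → no match
D → no match
E → match
F → match

E, F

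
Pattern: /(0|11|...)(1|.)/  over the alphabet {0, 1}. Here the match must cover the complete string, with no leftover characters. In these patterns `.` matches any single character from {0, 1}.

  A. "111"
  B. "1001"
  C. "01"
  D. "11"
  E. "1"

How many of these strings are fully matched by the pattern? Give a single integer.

A. "111" → match
B. "1001" → match
C. "01" → match
D. "11" → no match
E. "1" → no match
Total matched: 3

3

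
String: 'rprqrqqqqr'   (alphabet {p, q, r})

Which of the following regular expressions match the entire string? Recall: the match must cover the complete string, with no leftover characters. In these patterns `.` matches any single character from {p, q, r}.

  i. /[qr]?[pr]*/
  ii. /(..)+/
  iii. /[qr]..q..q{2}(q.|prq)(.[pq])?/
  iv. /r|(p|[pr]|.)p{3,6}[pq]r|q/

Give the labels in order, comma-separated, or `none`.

ii, iii

i → no match
ii → match
iii → match
iv → no match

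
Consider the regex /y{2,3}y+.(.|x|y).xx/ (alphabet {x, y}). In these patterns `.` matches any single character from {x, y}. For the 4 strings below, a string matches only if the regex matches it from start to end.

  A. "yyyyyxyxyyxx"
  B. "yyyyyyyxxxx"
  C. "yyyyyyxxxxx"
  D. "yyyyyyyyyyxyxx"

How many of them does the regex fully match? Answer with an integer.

3

A → no match
B → match
C → match
D → match
Total matched: 3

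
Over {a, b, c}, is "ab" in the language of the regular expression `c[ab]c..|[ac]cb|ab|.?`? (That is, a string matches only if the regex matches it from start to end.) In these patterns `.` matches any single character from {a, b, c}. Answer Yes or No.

Yes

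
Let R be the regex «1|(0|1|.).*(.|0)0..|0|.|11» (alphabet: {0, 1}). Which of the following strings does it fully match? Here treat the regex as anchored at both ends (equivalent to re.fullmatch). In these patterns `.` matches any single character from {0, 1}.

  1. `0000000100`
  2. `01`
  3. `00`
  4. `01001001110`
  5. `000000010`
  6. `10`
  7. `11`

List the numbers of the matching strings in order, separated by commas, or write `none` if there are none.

5, 7

1 → no match
2 → no match
3 → no match
4 → no match
5 → match
6 → no match
7 → match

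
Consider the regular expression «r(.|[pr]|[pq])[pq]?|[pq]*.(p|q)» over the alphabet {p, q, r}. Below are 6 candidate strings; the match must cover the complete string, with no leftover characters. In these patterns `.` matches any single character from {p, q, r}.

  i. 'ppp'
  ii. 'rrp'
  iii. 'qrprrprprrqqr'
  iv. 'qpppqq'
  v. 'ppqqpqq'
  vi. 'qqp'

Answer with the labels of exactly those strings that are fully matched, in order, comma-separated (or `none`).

i, ii, iv, v, vi

i → match
ii → match
iii → no match
iv → match
v → match
vi → match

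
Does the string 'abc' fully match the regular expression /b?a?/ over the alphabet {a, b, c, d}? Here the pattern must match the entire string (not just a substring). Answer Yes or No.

No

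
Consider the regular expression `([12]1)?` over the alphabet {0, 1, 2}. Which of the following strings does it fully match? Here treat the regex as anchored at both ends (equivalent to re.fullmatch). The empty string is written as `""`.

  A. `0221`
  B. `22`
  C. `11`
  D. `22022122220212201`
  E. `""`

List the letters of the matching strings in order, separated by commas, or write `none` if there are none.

C, E

A → no match
B → no match
C → match
D → no match
E → match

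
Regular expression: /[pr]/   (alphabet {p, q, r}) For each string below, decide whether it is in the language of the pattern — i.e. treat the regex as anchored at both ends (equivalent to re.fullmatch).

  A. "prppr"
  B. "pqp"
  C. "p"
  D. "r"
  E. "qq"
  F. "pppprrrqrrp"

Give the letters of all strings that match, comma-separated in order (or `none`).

A. "prppr" → no match
B. "pqp" → no match
C. "p" → match
D. "r" → match
E. "qq" → no match
F. "pppprrrqrrp" → no match

C, D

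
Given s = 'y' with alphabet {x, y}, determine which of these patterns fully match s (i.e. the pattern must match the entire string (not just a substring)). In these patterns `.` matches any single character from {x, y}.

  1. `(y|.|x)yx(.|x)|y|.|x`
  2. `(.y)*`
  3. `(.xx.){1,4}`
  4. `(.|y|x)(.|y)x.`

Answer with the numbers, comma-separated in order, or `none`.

1

1 → match
2 → no match
3 → no match
4 → no match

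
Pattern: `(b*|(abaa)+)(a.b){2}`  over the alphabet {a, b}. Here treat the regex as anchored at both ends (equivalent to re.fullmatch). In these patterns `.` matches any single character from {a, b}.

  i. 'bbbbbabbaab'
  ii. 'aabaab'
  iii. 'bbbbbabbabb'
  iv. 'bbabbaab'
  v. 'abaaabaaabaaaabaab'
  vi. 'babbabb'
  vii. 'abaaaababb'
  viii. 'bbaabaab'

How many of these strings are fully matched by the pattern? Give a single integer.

8

i → match
ii → match
iii → match
iv → match
v → match
vi → match
vii → match
viii → match
Total matched: 8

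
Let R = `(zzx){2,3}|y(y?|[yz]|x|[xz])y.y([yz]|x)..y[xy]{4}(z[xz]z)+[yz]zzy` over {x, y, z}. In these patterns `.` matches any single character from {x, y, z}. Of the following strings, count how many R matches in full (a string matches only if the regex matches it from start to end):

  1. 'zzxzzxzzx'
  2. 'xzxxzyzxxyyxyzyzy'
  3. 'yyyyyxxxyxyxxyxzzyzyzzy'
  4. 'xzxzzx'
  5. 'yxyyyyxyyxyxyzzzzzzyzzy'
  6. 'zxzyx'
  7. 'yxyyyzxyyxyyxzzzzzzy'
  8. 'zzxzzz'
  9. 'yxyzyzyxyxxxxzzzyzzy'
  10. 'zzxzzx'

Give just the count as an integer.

5

1 → match
2 → no match
3 → no match
4 → no match
5 → match
6 → no match
7 → match
8 → no match
9 → match
10 → match
Total matched: 5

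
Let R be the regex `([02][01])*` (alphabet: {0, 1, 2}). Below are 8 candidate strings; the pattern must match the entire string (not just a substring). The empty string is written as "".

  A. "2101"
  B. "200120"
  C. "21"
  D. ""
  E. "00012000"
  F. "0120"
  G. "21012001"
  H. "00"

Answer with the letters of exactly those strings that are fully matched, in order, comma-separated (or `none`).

A → match
B → match
C → match
D → match
E → match
F → match
G → match
H → match

A, B, C, D, E, F, G, H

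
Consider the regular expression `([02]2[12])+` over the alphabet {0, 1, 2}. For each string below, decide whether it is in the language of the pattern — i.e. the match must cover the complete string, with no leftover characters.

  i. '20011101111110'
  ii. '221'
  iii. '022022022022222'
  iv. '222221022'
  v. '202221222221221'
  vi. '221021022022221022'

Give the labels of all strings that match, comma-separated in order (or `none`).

ii, iii, iv, vi

i → no match
ii. '221' → match
iii → match
iv. '222221022' → match
v → no match
vi → match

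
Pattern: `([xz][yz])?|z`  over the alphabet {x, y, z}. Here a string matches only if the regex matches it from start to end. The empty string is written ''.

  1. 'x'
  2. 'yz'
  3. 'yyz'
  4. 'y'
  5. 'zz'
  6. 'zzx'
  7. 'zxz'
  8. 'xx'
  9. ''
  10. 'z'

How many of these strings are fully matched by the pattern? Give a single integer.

3

1 → no match
2 → no match
3 → no match
4 → no match
5 → match
6 → no match
7 → no match
8 → no match
9 → match
10 → match
Total matched: 3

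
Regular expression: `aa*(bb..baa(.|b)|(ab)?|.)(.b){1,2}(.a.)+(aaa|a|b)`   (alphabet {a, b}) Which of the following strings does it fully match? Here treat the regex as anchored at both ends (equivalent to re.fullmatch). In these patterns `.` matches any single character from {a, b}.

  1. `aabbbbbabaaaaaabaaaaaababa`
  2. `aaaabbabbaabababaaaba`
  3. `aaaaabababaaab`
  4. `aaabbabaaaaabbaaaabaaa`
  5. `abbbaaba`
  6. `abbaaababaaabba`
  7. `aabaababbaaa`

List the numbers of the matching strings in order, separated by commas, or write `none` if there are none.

1 → no match
2 → no match
3 → match
4 → match
5 → match
6 → no match
7 → no match

3, 4, 5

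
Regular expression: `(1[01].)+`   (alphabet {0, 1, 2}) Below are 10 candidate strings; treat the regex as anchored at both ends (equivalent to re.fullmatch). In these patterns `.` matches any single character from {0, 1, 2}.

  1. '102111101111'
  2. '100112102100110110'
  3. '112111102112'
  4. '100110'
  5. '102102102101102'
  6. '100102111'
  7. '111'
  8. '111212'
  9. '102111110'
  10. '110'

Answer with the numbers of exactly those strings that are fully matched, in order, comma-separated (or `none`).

1, 2, 3, 4, 5, 6, 7, 9, 10

1 → match
2 → match
3 → match
4 → match
5 → match
6 → match
7 → match
8 → no match
9 → match
10 → match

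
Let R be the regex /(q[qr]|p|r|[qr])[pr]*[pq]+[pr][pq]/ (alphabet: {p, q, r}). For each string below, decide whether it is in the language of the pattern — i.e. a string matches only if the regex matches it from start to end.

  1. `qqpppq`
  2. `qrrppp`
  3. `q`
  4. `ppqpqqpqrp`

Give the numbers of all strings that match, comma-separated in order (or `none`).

1, 2, 4

1 → match
2 → match
3 → no match
4 → match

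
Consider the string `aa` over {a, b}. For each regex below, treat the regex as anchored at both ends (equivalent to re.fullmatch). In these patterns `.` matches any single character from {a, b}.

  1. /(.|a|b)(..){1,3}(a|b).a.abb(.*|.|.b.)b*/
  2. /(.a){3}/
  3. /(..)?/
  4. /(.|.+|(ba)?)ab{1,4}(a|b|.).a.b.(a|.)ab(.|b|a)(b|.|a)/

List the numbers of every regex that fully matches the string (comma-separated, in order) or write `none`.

1 → no match
2 → no match
3 → match
4 → no match

3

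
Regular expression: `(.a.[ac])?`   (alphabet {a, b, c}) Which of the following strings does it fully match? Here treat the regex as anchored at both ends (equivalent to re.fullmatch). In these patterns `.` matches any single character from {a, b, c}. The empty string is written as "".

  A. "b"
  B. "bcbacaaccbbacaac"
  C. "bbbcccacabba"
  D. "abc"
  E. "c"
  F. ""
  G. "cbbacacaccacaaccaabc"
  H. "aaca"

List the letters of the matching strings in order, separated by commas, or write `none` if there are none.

F, H

A → no match
B → no match
C → no match
D → no match
E → no match
F → match
G → no match
H → match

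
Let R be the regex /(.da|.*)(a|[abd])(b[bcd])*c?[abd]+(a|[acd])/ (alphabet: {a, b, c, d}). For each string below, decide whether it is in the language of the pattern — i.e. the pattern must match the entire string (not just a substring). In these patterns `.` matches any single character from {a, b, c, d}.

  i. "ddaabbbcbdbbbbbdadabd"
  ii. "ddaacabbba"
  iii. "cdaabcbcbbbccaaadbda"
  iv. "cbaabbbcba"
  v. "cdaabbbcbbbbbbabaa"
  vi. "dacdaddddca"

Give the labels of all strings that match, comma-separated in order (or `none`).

i → match
ii. "ddaacabbba" → match
iii → match
iv. "cbaabbbcba" → match
v → match
vi. "dacdaddddca" → no match

i, ii, iii, iv, v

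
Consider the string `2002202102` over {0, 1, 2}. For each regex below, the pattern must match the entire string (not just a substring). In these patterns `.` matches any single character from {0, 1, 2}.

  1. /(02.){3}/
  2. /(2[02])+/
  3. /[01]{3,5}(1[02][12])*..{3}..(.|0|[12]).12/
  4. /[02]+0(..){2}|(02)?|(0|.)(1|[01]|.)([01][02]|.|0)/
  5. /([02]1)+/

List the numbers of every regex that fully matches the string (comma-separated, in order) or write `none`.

4

1 → no match — must start with `02`
2 → no match
3 → no match — must end with `12`
4 → match
5 → no match — must end with `1`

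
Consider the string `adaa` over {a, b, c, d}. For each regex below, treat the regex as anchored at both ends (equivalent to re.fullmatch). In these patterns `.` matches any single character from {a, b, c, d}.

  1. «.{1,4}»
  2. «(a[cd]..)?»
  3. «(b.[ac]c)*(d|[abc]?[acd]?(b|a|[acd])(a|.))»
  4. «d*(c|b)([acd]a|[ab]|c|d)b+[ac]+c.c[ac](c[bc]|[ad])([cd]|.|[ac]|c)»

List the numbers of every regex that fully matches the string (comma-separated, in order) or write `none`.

1 → match
2 → match
3 → match
4 → no match

1, 2, 3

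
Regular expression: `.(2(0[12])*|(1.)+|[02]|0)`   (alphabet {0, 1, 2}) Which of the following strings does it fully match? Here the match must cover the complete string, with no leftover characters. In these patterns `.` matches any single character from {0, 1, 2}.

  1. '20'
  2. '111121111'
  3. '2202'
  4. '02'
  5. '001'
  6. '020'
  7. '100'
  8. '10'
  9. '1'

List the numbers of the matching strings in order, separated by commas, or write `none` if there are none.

1, 2, 3, 4, 8

1 → match
2 → match
3 → match
4 → match
5 → no match
6 → no match
7 → no match
8 → match
9 → no match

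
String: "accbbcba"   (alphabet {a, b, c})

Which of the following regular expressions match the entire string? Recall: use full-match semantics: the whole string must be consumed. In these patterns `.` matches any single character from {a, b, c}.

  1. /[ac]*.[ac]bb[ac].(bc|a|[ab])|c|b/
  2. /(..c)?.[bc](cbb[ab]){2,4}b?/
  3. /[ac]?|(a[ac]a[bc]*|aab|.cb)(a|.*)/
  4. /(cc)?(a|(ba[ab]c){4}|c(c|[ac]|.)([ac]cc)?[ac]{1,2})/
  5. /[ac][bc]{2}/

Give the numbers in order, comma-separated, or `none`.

1

1 → match
2 → no match
3 → no match
4 → no match
5 → no match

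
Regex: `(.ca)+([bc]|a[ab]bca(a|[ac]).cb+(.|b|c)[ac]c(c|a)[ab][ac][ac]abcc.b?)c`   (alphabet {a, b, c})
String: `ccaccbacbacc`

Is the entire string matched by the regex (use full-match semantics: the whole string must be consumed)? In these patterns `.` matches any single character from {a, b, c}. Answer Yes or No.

No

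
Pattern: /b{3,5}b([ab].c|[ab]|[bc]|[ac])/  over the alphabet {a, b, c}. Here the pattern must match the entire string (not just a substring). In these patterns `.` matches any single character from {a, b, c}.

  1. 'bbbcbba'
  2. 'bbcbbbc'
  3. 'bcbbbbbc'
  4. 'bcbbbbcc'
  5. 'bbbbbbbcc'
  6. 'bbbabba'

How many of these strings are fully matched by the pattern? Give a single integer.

1

1. 'bbbcbba' → no match
2. 'bbcbbbc' → no match
3. 'bcbbbbbc' → no match
4. 'bcbbbbcc' → no match
5. 'bbbbbbbcc' → match
6. 'bbbabba' → no match
Total matched: 1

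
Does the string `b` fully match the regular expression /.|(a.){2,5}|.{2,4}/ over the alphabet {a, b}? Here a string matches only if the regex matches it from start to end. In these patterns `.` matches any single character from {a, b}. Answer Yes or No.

Yes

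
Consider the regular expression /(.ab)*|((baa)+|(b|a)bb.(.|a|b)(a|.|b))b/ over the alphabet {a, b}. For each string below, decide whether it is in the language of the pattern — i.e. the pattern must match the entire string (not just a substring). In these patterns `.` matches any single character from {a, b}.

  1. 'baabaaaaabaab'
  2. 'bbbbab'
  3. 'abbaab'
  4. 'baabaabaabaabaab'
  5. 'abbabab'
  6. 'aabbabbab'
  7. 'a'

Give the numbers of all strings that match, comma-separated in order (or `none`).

1 → no match
2 → no match
3 → no match
4 → match
5 → match
6 → match
7 → no match

4, 5, 6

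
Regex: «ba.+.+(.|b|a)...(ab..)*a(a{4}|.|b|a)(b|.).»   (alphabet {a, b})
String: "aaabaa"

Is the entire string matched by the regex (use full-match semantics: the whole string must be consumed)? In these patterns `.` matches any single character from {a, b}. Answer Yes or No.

No

Every match must start with "ba", but "aaabaa" does not.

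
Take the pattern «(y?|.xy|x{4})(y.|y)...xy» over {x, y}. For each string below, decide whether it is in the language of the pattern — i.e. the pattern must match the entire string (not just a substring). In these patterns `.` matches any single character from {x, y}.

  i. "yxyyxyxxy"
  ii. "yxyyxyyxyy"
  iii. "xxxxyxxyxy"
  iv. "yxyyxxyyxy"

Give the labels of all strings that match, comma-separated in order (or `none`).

i, iii, iv

i → match
ii → no match — must end with "xy"
iii → match
iv → match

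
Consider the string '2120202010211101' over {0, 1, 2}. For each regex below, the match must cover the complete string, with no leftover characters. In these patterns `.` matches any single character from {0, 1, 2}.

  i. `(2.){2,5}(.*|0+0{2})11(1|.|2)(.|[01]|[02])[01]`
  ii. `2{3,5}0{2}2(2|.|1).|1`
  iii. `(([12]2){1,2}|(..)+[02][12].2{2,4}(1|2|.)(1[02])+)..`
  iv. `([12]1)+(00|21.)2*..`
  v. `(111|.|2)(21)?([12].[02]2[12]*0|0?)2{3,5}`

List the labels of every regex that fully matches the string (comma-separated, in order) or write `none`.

i

i → match
ii → no match
iii → no match
iv → no match
v → no match — must end with '2'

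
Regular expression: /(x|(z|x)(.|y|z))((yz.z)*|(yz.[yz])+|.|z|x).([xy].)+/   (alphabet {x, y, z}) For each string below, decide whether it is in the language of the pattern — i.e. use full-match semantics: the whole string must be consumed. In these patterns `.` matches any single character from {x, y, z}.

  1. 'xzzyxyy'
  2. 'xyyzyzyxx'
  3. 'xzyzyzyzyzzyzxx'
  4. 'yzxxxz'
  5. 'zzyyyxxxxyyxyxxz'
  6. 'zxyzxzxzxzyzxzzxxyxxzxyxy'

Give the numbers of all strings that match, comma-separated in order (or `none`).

1, 2, 3, 5

1 → match
2 → match
3 → match
4 → no match
5 → match
6 → no match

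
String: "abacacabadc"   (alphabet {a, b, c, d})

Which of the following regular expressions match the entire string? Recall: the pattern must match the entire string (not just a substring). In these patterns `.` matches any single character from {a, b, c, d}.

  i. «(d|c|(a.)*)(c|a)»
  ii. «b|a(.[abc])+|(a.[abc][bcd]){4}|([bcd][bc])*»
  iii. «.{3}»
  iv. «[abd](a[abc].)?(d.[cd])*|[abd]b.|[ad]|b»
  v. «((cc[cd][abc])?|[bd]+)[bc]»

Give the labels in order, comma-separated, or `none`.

i → match
ii → match
iii → no match
iv → no match
v → no match

i, ii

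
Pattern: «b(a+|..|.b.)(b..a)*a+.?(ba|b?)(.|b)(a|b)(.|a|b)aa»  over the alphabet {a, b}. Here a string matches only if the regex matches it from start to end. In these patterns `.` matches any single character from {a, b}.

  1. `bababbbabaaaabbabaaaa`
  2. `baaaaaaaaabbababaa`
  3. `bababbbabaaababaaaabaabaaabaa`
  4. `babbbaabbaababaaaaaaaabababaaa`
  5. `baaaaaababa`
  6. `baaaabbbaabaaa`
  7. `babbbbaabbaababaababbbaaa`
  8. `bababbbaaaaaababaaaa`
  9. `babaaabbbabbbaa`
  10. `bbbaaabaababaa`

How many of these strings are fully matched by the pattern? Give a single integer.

3

1 → match
2 → match
3 → no match
4 → no match
5. `baaaaaababa` → no match — must end with `aa`
6 → no match
7 → no match
8 → match
9 → no match
10 → no match
Total matched: 3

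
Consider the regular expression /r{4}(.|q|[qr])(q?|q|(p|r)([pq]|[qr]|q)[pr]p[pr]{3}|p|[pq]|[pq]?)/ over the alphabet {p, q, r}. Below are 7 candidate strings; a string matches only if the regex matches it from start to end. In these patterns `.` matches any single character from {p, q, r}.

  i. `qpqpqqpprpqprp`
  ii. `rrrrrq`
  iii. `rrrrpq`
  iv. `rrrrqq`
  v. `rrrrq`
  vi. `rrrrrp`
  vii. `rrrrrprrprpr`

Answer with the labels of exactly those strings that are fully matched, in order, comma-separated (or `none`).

ii, iii, iv, v, vi, vii

i → no match — must start with `r`
ii → match
iii → match
iv → match
v → match
vi → match
vii → match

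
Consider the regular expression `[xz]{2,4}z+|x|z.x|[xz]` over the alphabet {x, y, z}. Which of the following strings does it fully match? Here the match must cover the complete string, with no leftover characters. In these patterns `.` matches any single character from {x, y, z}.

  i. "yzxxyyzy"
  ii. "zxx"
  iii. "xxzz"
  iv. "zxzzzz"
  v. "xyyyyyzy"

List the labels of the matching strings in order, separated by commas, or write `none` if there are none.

ii, iii, iv

i → no match
ii → match
iii → match
iv → match
v → no match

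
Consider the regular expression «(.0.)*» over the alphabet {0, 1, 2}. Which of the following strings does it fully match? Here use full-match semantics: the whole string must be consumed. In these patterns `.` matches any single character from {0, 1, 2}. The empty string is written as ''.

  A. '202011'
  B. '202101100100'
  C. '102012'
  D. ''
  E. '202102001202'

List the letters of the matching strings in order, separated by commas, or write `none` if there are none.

B, D, E

A → no match
B → match
C → no match
D → match
E → match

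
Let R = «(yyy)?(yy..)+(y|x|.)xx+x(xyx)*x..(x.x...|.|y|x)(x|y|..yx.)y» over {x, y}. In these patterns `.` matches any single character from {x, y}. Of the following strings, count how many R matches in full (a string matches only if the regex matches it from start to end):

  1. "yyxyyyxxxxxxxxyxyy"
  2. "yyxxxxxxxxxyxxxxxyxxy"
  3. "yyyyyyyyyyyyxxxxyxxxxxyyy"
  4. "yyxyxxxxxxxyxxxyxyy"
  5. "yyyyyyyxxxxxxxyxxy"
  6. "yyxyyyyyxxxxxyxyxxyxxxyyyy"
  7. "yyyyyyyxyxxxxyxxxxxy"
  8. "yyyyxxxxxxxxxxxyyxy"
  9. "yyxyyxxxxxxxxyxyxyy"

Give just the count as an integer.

1 → match
2 → match
3 → no match
4 → match
5 → match
6 → no match
7 → no match
8 → match
9 → match
Total matched: 6

6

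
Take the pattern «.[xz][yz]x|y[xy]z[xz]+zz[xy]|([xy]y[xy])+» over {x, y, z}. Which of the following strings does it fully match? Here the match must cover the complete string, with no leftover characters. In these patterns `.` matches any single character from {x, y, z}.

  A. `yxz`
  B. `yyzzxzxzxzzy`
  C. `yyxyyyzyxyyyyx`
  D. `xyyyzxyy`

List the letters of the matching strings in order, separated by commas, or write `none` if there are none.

A → no match
B → match
C → no match
D → no match

B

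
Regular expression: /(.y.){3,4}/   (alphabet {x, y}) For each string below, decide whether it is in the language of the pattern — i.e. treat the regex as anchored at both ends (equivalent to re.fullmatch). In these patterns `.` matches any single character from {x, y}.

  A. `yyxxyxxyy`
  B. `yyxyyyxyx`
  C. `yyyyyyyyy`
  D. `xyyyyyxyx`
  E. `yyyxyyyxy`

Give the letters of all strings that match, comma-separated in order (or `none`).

A. `yyxxyxxyy` → match
B. `yyxyyyxyx` → match
C. `yyyyyyyyy` → match
D. `xyyyyyxyx` → match
E. `yyyxyyyxy` → no match

A, B, C, D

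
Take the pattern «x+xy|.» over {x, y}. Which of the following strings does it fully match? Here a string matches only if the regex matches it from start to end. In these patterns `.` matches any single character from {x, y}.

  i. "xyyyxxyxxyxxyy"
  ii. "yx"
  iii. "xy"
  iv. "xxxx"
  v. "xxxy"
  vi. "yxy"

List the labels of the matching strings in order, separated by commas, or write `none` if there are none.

i → no match
ii → no match
iii → no match
iv → no match
v → match
vi → no match

v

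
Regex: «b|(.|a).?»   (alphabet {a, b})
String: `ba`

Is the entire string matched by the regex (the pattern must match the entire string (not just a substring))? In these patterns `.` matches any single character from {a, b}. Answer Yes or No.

Yes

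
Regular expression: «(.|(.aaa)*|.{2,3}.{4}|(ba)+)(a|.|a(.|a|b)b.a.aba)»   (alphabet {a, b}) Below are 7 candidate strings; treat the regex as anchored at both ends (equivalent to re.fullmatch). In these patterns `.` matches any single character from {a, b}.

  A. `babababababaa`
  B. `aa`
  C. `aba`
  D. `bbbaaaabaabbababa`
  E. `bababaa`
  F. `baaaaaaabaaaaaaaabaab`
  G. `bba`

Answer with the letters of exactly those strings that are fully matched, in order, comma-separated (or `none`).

A → match
B → match
C → no match
D → no match
E → match
F → no match
G → no match

A, B, E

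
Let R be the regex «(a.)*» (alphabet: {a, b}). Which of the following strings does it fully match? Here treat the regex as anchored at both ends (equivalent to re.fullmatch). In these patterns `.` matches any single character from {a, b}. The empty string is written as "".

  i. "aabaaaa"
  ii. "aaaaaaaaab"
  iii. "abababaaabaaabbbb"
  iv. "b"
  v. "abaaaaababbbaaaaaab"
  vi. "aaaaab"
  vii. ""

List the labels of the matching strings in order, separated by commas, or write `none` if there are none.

i → no match
ii → match
iii → no match
iv → no match
v → no match
vi → match
vii → match

ii, vi, vii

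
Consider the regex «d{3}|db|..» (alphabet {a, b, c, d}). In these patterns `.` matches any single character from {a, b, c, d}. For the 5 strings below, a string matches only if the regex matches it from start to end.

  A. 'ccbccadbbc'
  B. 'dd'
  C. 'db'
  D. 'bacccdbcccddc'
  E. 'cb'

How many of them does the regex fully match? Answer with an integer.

A → no match
B → match
C → match
D → no match
E → match
Total matched: 3

3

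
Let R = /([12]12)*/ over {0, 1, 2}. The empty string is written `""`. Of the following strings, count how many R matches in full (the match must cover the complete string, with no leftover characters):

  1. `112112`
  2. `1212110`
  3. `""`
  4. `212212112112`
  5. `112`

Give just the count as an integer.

4

1 → match
2 → no match
3 → match
4 → match
5 → match
Total matched: 4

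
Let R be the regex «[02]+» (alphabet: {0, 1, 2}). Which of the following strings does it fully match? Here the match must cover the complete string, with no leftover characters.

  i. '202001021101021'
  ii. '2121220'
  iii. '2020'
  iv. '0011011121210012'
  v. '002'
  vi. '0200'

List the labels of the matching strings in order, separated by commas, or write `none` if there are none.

i → no match
ii → no match
iii → match
iv → no match
v → match
vi → match

iii, v, vi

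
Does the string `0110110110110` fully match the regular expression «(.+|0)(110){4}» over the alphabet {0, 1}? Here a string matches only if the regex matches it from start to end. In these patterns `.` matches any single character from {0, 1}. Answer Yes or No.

Yes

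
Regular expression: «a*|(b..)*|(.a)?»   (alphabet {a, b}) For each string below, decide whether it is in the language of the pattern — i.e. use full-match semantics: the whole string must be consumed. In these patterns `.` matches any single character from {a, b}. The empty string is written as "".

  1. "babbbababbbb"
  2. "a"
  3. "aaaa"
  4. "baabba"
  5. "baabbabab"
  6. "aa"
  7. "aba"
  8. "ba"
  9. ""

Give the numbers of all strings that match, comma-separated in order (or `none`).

1, 2, 3, 4, 5, 6, 8, 9

1 → match
2 → match
3 → match
4 → match
5 → match
6 → match
7 → no match
8 → match
9 → match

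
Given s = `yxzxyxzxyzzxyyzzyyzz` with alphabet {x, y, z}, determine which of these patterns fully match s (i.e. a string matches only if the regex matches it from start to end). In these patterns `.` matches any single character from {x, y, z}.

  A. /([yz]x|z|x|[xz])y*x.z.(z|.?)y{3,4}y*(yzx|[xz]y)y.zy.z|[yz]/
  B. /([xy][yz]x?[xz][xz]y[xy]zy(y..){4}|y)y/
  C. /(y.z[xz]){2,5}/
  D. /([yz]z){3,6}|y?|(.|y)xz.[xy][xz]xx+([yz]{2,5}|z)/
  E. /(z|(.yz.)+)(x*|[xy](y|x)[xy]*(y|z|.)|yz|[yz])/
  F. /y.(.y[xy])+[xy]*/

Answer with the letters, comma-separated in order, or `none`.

A → no match
B → no match — must end with `y`
C → match
D → no match
E → no match
F → no match

C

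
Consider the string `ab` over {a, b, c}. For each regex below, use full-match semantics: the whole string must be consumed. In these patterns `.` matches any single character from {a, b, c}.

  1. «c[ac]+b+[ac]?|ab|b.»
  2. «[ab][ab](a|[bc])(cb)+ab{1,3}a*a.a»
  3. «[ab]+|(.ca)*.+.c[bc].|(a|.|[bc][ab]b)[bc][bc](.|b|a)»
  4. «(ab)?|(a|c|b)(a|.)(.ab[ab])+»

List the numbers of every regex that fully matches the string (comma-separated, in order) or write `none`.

1 → match
2 → no match — must end with `a`
3 → match
4 → match

1, 3, 4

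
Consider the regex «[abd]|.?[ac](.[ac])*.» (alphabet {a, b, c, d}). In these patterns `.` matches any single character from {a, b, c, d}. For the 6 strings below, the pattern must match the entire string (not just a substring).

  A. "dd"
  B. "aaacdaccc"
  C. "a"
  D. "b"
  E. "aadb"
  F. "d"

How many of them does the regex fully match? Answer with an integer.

A → no match
B → match
C → match
D → match
E → no match
F → match
Total matched: 4

4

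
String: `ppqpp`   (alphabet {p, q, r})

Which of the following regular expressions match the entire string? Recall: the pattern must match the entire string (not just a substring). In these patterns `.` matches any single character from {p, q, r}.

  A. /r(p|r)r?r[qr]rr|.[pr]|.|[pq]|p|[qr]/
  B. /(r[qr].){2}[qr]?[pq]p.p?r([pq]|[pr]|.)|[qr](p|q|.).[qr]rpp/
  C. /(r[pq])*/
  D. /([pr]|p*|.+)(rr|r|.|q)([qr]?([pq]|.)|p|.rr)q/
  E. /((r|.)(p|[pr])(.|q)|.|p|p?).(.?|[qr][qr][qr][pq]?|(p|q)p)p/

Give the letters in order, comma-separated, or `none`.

E

A → no match
B → no match
C → no match
D → no match — must end with `q`
E → match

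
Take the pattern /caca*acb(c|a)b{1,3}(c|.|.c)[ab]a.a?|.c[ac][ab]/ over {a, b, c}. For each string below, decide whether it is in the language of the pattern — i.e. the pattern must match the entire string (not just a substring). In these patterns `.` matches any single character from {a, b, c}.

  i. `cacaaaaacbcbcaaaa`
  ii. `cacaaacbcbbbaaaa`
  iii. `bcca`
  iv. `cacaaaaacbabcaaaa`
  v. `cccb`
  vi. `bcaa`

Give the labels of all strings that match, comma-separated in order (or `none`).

i, ii, iii, iv, v, vi

i → match
ii → match
iii → match
iv → match
v → match
vi → match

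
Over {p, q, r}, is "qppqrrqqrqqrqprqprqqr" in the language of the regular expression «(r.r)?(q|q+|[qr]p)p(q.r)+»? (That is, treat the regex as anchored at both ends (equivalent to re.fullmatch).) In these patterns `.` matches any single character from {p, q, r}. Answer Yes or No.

Yes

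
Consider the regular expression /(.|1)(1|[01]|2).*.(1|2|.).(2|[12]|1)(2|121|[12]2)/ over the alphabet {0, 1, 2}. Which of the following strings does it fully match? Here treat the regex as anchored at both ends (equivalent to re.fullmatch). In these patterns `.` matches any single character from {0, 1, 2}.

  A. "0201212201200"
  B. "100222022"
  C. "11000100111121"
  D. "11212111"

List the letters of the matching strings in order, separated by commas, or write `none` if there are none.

B, C

A → no match
B → match
C → match
D → no match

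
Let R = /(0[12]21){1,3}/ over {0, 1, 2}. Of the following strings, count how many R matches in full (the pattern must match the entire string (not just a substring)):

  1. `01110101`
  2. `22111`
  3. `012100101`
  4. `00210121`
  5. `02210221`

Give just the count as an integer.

1

1. `01110101` → no match — must end with `21`
2. `22111` → no match — must start with `0`
3. `012100101` → no match — must end with `21`
4. `00210121` → no match
5. `02210221` → match
Total matched: 1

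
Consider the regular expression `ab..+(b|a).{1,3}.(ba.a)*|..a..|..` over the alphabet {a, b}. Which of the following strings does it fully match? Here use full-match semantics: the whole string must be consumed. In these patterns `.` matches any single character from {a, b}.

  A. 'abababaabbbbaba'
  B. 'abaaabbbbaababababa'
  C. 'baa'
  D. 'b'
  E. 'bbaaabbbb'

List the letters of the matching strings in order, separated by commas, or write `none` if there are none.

A → match
B → match
C. 'baa' → no match
D. 'b' → no match
E. 'bbaaabbbb' → no match

A, B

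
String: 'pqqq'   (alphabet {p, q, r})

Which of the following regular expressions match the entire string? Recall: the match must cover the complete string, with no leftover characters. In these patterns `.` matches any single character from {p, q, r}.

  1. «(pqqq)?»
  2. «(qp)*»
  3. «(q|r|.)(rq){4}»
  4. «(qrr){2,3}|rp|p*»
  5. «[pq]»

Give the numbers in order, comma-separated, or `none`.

1

1 → match
2 → no match
3 → no match — must end with 'rq'
4 → no match
5 → no match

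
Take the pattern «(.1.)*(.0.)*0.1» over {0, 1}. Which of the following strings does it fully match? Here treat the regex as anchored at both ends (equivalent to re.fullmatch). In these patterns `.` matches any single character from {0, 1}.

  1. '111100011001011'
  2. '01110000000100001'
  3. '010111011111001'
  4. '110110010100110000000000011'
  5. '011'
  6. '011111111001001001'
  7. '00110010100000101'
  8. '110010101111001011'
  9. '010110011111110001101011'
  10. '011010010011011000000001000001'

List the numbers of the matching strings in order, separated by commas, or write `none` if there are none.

1 → no match
2 → no match
3 → match
4 → no match
5. '011' → match
6 → match
7 → no match
8 → no match
9 → match
10 → match

3, 5, 6, 9, 10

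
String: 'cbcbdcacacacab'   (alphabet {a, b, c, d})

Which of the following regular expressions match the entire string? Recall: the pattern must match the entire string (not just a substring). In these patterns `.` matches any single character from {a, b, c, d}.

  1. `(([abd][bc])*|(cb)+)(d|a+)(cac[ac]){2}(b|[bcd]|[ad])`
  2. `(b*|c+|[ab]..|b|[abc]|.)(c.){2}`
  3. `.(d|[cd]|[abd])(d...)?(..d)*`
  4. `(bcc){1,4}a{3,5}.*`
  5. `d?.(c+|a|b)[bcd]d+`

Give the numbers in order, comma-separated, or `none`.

1

1 → match
2 → no match
3 → no match
4 → no match — must start with 'bcc'
5 → no match — must end with 'd'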